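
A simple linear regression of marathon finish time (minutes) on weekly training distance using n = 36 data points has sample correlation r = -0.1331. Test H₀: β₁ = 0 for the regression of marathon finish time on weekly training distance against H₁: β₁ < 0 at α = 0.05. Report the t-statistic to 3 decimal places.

t = r·√(n − 2)/√(1 − r²) = -0.1331·√34/√0.982284 = -0.783.
df = n − 2 = 34.
One-sided p ≈ 0.2195, which is ≥ 0.05, so fail to reject H₀.
The data do not give significant evidence of a linear association between weekly training distance and marathon finish time.

t = -0.783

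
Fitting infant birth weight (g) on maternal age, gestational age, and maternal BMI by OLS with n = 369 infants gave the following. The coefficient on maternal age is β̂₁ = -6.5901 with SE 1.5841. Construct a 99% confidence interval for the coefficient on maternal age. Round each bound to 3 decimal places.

(-10.692, -2.488)

df = n − k − 1 = 369 − 3 − 1 = 365.
t* = t_{0.005, 365} = 2.589366.
Margin = t* × SE = 2.589366 × 1.5841 = 4.10181.
CI: -6.5901 ± 4.10181 → (-10.692, -2.488).
With 99% confidence, each one-unit increase in maternal age is associated with a change of between -10.692 and -2.488 g in infant birth weight, holding the other predictors fixed.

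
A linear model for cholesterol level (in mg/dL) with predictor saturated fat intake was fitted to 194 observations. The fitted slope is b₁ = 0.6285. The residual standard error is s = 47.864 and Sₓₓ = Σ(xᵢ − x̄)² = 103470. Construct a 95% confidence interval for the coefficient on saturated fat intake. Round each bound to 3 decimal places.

SE(b₁) = s/√Sₓₓ = 47.864/√103470 = 0.1488.
df = n − 2 = 192.
t* = t_{0.025, 192} = 1.972396.
Margin = t* × SE = 1.972396 × 0.1488 = 0.29349.
CI: 0.6285 ± 0.29349 → (0.335, 0.922).
With 95% confidence, each one-unit increase in saturated fat intake is associated with a change of between 0.335 and 0.922 mg/dL in cholesterol level.

(0.335, 0.922)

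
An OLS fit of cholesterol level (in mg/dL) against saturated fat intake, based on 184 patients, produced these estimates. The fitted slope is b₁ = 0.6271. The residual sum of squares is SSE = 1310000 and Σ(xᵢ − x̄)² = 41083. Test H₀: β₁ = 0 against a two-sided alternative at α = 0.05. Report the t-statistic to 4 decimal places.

t = 1.4982

MSE = SSE/(n − 2) = 1310000/182 = 7197.8.
SE(b₁) = √(MSE/Sₓₓ) = √(7197.8/41083) = 0.418571.
t = 0.6271 / 0.418571 = 1.4982.
df = n − 2 = 182.
Two-sided p ≈ 0.1358, which is ≥ 0.05, so fail to reject H₀.
The data do not give significant evidence of an association between saturated fat intake and cholesterol level.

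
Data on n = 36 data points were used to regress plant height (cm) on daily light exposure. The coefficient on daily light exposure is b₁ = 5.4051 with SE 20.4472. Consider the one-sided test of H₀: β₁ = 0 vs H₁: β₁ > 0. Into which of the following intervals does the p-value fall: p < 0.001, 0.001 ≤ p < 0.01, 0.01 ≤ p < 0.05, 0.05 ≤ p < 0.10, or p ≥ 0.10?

t = 5.4051 / 20.4472 = 0.264.
df = n − 2 = 36 − 2 = 34.
One-sided p = P(T_{34} > t) ≈ 0.3966.
So p ≥ 0.10.

p ≥ 0.10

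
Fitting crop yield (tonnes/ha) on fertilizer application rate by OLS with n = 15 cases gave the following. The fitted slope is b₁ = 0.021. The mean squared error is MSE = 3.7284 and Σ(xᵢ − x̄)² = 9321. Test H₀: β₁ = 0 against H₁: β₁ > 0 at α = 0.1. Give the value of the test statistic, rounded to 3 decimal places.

t = 1.050

SE(b₁) = √(MSE/Sₓₓ) = √(3.7284/9321) = 0.02.
t = 0.021 / 0.02 = 1.050.
df = n − 2 = 13.
One-sided p ≈ 0.1564, which is ≥ 0.1, so fail to reject H₀.
The data do not give significant evidence that the true slope on fertilizer application rate is positive.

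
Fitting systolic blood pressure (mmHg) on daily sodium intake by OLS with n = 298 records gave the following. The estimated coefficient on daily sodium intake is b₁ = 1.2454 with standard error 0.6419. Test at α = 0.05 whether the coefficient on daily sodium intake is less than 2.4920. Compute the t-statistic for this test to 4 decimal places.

t = -1.9420

H₀: β₁ = 2.4920 vs H₁: β₁ < 2.4920.
t = (b₁ − β₁⁰)/SE = (1.2454 − 2.4920) / 0.6419 = -1.9420.
df = n − 2 = 298 − 2 = 296.
One-sided p ≈ 0.0265, which is < 0.05, so reject H₀.
There is evidence that the true slope on daily sodium intake is below 2.4920 mmHg per unit.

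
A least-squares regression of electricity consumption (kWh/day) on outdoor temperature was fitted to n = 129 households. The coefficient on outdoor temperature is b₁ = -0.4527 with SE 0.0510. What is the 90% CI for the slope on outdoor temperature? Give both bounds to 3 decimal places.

(-0.537, -0.368)

df = n − 2 = 129 − 2 = 127.
t* = t_{0.05, 127} = 1.65694.
Margin = t* × SE = 1.65694 × 0.0510 = 0.08450.
CI: -0.4527 ± 0.08450 → (-0.537, -0.368).
With 90% confidence, each one-unit increase in outdoor temperature is associated with a change of between -0.537 and -0.368 kWh/day in electricity consumption.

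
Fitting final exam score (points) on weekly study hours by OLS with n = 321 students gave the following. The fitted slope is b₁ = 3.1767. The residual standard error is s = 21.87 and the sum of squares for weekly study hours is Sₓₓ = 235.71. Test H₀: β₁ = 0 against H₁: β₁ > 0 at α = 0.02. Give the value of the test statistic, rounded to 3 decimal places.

t = 2.230

SE(b₁) = s/√Sₓₓ = 21.87/√235.71 = 1.42449.
t = 3.1767 / 1.42449 = 2.230.
df = n − 2 = 319.
One-sided p ≈ 0.0132, which is < 0.02, so reject H₀.
There is evidence that the true slope on weekly study hours is positive.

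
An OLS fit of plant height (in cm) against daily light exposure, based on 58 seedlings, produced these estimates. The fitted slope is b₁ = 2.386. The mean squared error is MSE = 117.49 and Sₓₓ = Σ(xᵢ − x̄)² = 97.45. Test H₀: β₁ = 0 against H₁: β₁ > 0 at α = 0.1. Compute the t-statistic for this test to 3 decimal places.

t = 2.173

SE(b₁) = √(MSE/Sₓₓ) = √(117.49/97.45) = 1.09802.
t = 2.386 / 1.09802 = 2.173.
df = n − 2 = 56.
One-sided p ≈ 0.0170, which is < 0.1, so reject H₀.
There is evidence that the true slope on daily light exposure is positive.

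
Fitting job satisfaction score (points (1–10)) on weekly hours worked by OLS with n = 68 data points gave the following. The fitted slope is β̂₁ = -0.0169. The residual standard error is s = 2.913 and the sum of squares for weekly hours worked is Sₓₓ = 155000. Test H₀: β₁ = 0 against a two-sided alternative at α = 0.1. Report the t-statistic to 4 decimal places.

t = -2.2841

SE(β̂₁) = s/√Sₓₓ = 2.913/√155000 = 0.00739903.
t = -0.0169 / 0.00739903 = -2.2841.
df = n − 2 = 66.
Two-sided p ≈ 0.0256, which is < 0.1, so reject H₀.
There is evidence that weekly hours worked is associated with job satisfaction score.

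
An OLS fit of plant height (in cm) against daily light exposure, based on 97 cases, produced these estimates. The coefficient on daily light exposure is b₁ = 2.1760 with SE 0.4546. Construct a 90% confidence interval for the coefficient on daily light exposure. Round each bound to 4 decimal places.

df = n − 2 = 97 − 2 = 95.
t* = t_{0.05, 95} = 1.661052.
Margin = t* × SE = 1.661052 × 0.4546 = 0.755114.
CI: 2.1760 ± 0.755114 → (1.4209, 2.9311).
With 90% confidence, each one-unit increase in daily light exposure is associated with a change of between 1.4209 and 2.9311 cm in plant height.

(1.4209, 2.9311)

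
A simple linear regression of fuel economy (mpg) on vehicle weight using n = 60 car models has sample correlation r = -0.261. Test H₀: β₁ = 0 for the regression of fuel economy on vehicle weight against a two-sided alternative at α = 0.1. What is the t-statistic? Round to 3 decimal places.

t = r·√(n − 2)/√(1 − r²) = -0.261·√58/√0.931879 = -2.059.
df = n − 2 = 58.
Two-sided p ≈ 0.0440, which is < 0.1, so reject H₀.
There is evidence of a linear association between vehicle weight and fuel economy.

t = -2.059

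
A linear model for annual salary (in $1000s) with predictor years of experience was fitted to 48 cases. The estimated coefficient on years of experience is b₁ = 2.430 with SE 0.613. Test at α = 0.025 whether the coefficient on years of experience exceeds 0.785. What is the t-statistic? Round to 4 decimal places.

H₀: β₁ = 0.785 vs H₁: β₁ > 0.785.
t = (b₁ − β₁⁰)/SE = (2.430 − 0.785) / 0.613 = 2.6835.
df = n − 2 = 48 − 2 = 46.
One-sided p ≈ 0.0050, which is < 0.025, so reject H₀.
There is evidence that the true slope on years of experience exceeds 0.785 $1000s per unit.

t = 2.6835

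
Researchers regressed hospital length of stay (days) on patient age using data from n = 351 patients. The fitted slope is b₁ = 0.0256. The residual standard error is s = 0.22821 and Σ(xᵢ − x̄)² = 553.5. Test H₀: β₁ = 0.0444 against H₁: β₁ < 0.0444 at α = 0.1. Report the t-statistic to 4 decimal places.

SE(b₁) = s/√Sₓₓ = 0.22821/√553.5 = 0.00970009.
t = (0.0256 − 0.0444) / 0.00970009 = -1.9381.
df = n − 2 = 349.
One-sided p ≈ 0.0267, which is < 0.1, so reject H₀.
There is evidence that the true slope on patient age is below 0.0444 days per unit.

t = -1.9381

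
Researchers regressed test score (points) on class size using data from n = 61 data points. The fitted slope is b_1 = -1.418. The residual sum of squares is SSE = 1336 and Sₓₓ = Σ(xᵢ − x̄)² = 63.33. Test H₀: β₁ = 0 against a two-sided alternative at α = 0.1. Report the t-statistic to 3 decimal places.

t = -2.371

MSE = SSE/(n − 2) = 1336/59 = 22.6441.
SE(b_1) = √(MSE/Sₓₓ) = √(22.6441/63.33) = 0.59796.
t = -1.418 / 0.59796 = -2.371.
df = n − 2 = 59.
Two-sided p ≈ 0.0210, which is < 0.1, so reject H₀.
There is evidence that class size is associated with test score.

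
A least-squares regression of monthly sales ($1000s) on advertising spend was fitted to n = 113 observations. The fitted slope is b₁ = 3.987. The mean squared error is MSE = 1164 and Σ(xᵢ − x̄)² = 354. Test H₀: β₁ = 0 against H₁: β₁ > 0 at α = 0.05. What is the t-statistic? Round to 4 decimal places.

SE(b₁) = √(MSE/Sₓₓ) = √(1164/354) = 1.81332.
t = 3.987 / 1.81332 = 2.1987.
df = n − 2 = 111.
One-sided p ≈ 0.0150, which is < 0.05, so reject H₀.
There is evidence that the true slope on advertising spend is positive.

t = 2.1987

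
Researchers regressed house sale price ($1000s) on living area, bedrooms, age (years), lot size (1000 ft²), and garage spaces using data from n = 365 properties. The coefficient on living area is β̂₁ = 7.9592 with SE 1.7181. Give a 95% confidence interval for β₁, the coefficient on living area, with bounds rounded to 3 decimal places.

(4.580, 11.338)

df = n − k − 1 = 365 − 5 − 1 = 359.
t* = t_{0.025, 359} = 1.966594.
Margin = t* × SE = 1.966594 × 1.7181 = 3.37881.
CI: 7.9592 ± 3.37881 → (4.580, 11.338).
With 95% confidence, each one-unit increase in living area is associated with a change of between 4.580 and 11.338 $1000s in house sale price, holding the other predictors fixed.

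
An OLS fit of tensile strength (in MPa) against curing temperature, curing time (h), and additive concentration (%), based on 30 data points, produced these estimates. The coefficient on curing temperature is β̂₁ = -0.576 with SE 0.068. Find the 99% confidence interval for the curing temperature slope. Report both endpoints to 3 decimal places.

df = n − k − 1 = 30 − 3 − 1 = 26.
t* = t_{0.005, 26} = 2.778715.
Margin = t* × SE = 2.778715 × 0.068 = 0.18895.
CI: -0.576 ± 0.18895 → (-0.765, -0.387).
With 99% confidence, each one-unit increase in curing temperature is associated with a change of between -0.765 and -0.387 MPa in tensile strength, holding the other predictors fixed.

(-0.765, -0.387)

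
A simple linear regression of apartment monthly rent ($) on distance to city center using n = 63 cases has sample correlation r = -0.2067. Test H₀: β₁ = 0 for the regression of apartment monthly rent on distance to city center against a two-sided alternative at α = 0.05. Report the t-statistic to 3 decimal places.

t = -1.650

t = r·√(n − 2)/√(1 − r²) = -0.2067·√61/√0.957275 = -1.650.
df = n − 2 = 61.
Two-sided p ≈ 0.1041, which is ≥ 0.05, so fail to reject H₀.
The data do not give significant evidence of a linear association between distance to city center and apartment monthly rent.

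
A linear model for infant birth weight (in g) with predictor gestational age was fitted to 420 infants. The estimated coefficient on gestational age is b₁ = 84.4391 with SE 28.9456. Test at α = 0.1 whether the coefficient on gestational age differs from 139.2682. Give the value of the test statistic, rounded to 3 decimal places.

H₀: β₁ = 139.2682 vs H₁: β₁ ≠ 139.2682.
t = (b₁ − β₁⁰)/SE = (84.4391 − 139.2682) / 28.9456 = -1.894.
df = n − 2 = 420 − 2 = 418.
Two-sided p ≈ 0.0589, which is < 0.1, so reject H₀.
There is evidence that the true slope on gestational age differs from 139.2682 g per unit.

t = -1.894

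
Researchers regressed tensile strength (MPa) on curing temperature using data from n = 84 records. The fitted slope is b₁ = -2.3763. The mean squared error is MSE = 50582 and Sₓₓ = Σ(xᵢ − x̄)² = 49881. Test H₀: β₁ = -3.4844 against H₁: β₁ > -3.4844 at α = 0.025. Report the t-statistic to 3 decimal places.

t = 1.100

SE(b₁) = √(MSE/Sₓₓ) = √(50582/49881) = 1.007.
t = (-2.3763 − (-3.4844)) / 1.007 = 1.100.
df = n − 2 = 82.
One-sided p ≈ 0.1372, which is ≥ 0.025, so fail to reject H₀.
The data do not give significant evidence that the true slope on curing temperature exceeds -3.4844 MPa per unit.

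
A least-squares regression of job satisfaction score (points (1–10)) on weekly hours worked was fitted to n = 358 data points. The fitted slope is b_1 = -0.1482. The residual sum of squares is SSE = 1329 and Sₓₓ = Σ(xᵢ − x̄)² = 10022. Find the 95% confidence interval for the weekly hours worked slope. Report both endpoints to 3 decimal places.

MSE = SSE/(n − 2) = 1329/356 = 3.73315.
SE(b_1) = √(MSE/Sₓₓ) = √(3.73315/10022) = 0.0193001.
df = n − 2 = 356.
t* = t_{0.025, 356} = 1.96665.
Margin = t* × SE = 1.96665 × 0.0193001 = 0.03796.
CI: -0.1482 ± 0.03796 → (-0.186, -0.110).
With 95% confidence, each one-unit increase in weekly hours worked is associated with a change of between -0.186 and -0.110 points (1–10) in job satisfaction score.

(-0.186, -0.110)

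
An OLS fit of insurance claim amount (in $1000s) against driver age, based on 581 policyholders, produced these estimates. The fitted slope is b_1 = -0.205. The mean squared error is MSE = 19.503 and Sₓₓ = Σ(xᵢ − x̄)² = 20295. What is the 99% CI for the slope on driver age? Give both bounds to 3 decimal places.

(-0.285, -0.125)

SE(b_1) = √(MSE/Sₓₓ) = √(19.503/20295) = 0.0309996.
df = n − 2 = 579.
t* = t_{0.005, 579} = 2.584347.
Margin = t* × SE = 2.584347 × 0.0309996 = 0.08011.
CI: -0.205 ± 0.08011 → (-0.285, -0.125).
With 99% confidence, each one-unit increase in driver age is associated with a change of between -0.285 and -0.125 $1000s in insurance claim amount.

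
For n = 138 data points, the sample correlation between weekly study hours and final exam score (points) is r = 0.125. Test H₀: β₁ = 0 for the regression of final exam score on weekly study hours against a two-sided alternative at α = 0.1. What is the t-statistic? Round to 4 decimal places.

t = r·√(n − 2)/√(1 − r²) = 0.125·√136/√0.984375 = 1.4693.
df = n − 2 = 136.
Two-sided p ≈ 0.1441, which is ≥ 0.1, so fail to reject H₀.
The data do not give significant evidence of a linear association between weekly study hours and final exam score.

t = 1.4693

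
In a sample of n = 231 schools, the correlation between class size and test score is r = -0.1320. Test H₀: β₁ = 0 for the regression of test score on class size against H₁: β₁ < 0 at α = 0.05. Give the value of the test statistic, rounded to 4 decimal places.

t = r·√(n − 2)/√(1 − r²) = -0.1320·√229/√0.982576 = -2.0152.
df = n − 2 = 229.
One-sided p ≈ 0.0225, which is < 0.05, so reject H₀.
There is evidence of a linear association between class size and test score.

t = -2.0152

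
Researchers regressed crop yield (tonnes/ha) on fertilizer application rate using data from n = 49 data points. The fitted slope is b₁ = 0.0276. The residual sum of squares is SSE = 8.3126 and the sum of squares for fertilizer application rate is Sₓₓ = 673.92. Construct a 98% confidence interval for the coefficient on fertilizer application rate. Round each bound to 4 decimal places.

(-0.0114, 0.0666)

MSE = SSE/(n − 2) = 8.3126/47 = 0.176864.
SE(b₁) = √(MSE/Sₓₓ) = √(0.176864/673.92) = 0.0162.
df = n − 2 = 47.
t* = t_{0.01, 47} = 2.408345.
Margin = t* × SE = 2.408345 × 0.0162 = 0.039015.
CI: 0.0276 ± 0.039015 → (-0.0114, 0.0666).
With 98% confidence, each one-unit increase in fertilizer application rate is associated with a change of between -0.0114 and 0.0666 tonnes/ha in crop yield.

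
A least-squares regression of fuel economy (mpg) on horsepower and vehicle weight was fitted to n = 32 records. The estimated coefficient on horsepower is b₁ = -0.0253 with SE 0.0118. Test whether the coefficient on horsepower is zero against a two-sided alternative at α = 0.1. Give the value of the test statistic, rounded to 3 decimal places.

H₀: β₁ = 0 vs H₁: β₁ ≠ 0.
t = (b₁ − β₁⁰)/SE = -0.0253 / 0.0118 = -2.144.
df = n − k − 1 = 32 − 2 − 1 = 29.
Two-sided p ≈ 0.0405, which is < 0.1, so reject H₀.
There is evidence that horsepower is associated with fuel economy, holding the other predictors fixed.

t = -2.144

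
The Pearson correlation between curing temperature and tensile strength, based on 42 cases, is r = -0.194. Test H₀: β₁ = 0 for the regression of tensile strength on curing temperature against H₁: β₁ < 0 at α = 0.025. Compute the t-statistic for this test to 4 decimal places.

t = r·√(n − 2)/√(1 − r²) = -0.194·√40/√0.962364 = -1.2507.
df = n − 2 = 40.
One-sided p ≈ 0.1092, which is ≥ 0.025, so fail to reject H₀.
The data do not give significant evidence of a linear association between curing temperature and tensile strength.

t = -1.2507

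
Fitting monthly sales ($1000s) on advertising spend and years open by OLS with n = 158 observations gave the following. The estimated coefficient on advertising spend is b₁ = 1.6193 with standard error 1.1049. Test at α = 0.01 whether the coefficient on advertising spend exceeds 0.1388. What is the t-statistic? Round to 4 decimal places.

H₀: β₁ = 0.1388 vs H₁: β₁ > 0.1388.
t = (b₁ − β₁⁰)/SE = (1.6193 − 0.1388) / 1.1049 = 1.3399.
df = n − k − 1 = 158 − 2 − 1 = 155.
One-sided p ≈ 0.0911, which is ≥ 0.01, so fail to reject H₀.
The data do not give significant evidence that the true slope on advertising spend exceeds 0.1388 $1000s per unit, holding the other predictors fixed.

t = 1.3399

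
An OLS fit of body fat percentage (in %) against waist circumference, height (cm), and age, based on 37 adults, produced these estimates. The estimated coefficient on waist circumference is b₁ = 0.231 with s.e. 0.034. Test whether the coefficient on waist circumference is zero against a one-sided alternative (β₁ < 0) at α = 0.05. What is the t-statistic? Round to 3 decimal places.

H₀: β₁ = 0 vs H₁: β₁ < 0.
t = (b₁ − β₁⁰)/SE = 0.231 / 0.034 = 6.794.
df = n − k − 1 = 37 − 3 − 1 = 33.
One-sided p ≈ 1.0000, which is ≥ 0.05, so fail to reject H₀.
The data do not give significant evidence that the true slope on waist circumference is negative, holding the other predictors fixed.

t = 6.794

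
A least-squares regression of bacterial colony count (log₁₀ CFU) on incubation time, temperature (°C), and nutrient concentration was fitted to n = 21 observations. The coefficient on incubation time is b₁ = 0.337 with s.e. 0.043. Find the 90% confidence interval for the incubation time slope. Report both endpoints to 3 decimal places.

df = n − k − 1 = 21 − 3 − 1 = 17.
t* = t_{0.05, 17} = 1.739607.
Margin = t* × SE = 1.739607 × 0.043 = 0.07480.
CI: 0.337 ± 0.07480 → (0.262, 0.412).
With 90% confidence, each one-unit increase in incubation time is associated with a change of between 0.262 and 0.412 log₁₀ CFU in bacterial colony count, holding the other predictors fixed.

(0.262, 0.412)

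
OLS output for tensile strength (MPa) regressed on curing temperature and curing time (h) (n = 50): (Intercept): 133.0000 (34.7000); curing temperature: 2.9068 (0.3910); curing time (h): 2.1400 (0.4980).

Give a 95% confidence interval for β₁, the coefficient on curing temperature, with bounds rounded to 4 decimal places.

(2.1202, 3.6934)

Read off: b = 2.9068, SE = 0.3910 for curing temperature.
df = n − k − 1 = 50 − 2 − 1 = 47.
t* = t_{0.025, 47} = 2.011741.
Margin = t* × SE = 2.011741 × 0.3910 = 0.786591.
CI: 2.9068 ± 0.786591 → (2.1202, 3.6934).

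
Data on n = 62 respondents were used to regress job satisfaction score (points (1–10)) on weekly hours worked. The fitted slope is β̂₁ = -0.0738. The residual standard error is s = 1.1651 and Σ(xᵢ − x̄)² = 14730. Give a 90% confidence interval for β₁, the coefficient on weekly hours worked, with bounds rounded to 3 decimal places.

(-0.090, -0.058)

SE(β̂₁) = s/√Sₓₓ = 1.1651/√14730 = 0.00959979.
df = n − 2 = 60.
t* = t_{0.05, 60} = 1.670649.
Margin = t* × SE = 1.670649 × 0.00959979 = 0.01604.
CI: -0.0738 ± 0.01604 → (-0.090, -0.058).
With 90% confidence, each one-unit increase in weekly hours worked is associated with a change of between -0.090 and -0.058 points (1–10) in job satisfaction score.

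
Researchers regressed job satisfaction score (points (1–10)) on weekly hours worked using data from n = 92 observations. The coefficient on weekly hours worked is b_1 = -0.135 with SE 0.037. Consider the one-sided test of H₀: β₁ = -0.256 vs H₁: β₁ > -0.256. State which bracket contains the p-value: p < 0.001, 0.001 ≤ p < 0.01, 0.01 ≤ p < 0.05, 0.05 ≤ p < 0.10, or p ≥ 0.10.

p < 0.001

t = (-0.135 − (-0.256)) / 0.037 = 3.270.
df = n − 2 = 92 − 2 = 90.
One-sided p = P(T_{90} > t) ≈ 0.0008.
So p < 0.001.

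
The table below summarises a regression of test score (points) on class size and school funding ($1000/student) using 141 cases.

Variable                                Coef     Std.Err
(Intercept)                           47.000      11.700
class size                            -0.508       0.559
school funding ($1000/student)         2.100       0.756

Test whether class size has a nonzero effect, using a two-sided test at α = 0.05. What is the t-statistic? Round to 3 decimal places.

t = -0.909

Read off: b = -0.508, SE = 0.559 for class size.
H₀: β₁ = 0 vs H₁: β₁ ≠ 0.
t = -0.508 / 0.559 = -0.909.
df = n − k − 1 = 141 − 2 − 1 = 138.
Two-sided p ≈ 0.3651, which is ≥ 0.05, so fail to reject H₀.
The data do not give significant evidence of an association between class size and test score, after adjusting for the other predictors.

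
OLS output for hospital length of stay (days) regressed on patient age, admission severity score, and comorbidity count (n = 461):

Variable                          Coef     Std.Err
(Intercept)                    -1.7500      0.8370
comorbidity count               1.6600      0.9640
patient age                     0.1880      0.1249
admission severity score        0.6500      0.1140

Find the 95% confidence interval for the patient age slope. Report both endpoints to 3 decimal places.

Read off: b = 0.1880, SE = 0.1249 for patient age.
df = n − k − 1 = 461 − 3 − 1 = 457.
t* = t_{0.025, 457} = 1.965168.
Margin = t* × SE = 1.965168 × 0.1249 = 0.24545.
CI: 0.1880 ± 0.24545 → (-0.057, 0.433).

(-0.057, 0.433)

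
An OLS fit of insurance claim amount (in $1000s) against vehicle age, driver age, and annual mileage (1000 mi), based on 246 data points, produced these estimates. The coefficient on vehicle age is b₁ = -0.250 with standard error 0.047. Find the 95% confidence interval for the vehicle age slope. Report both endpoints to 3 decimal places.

df = n − k − 1 = 246 − 3 − 1 = 242.
t* = t_{0.025, 242} = 1.969815.
Margin = t* × SE = 1.969815 × 0.047 = 0.09258.
CI: -0.250 ± 0.09258 → (-0.343, -0.157).
With 95% confidence, each one-unit increase in vehicle age is associated with a change of between -0.343 and -0.157 $1000s in insurance claim amount, holding the other predictors fixed.

(-0.343, -0.157)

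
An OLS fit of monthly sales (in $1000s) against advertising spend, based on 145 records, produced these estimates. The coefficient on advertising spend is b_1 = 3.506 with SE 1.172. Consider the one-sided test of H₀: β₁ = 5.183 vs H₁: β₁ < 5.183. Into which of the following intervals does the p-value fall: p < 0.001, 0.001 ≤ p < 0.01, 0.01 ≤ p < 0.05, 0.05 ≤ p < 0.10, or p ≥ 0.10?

t = (3.506 − 5.183) / 1.172 = -1.431.
df = n − 2 = 145 − 2 = 143.
One-sided p = P(T_{143} < t) ≈ 0.0773.
So 0.05 ≤ p < 0.10.

0.05 ≤ p < 0.10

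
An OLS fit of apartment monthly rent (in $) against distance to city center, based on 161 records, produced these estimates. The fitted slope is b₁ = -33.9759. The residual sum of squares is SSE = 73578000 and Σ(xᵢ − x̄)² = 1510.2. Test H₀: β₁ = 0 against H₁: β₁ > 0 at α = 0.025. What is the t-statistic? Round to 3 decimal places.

MSE = SSE/(n − 2) = 73578000/159 = 462755.
SE(b₁) = √(MSE/Sₓₓ) = √(462755/1510.2) = 17.5048.
t = -33.9759 / 17.5048 = -1.941.
df = n − 2 = 159.
One-sided p ≈ 0.9730, which is ≥ 0.025, so fail to reject H₀.
The data do not give significant evidence that the true slope on distance to city center is positive.

t = -1.941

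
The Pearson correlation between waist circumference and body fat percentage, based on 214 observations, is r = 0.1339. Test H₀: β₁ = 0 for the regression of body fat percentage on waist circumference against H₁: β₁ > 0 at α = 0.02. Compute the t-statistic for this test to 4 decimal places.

t = 1.9673

t = r·√(n − 2)/√(1 − r²) = 0.1339·√212/√0.982071 = 1.9673.
df = n − 2 = 212.
One-sided p ≈ 0.0252, which is ≥ 0.02, so fail to reject H₀.
The data do not give significant evidence of a linear association between waist circumference and body fat percentage.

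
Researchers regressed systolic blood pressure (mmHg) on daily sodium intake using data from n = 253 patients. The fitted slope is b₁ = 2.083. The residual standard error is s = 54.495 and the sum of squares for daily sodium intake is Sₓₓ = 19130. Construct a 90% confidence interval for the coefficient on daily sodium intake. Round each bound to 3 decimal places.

SE(b₁) = s/√Sₓₓ = 54.495/√19130 = 0.394003.
df = n − 2 = 251.
t* = t_{0.05, 251} = 1.650947.
Margin = t* × SE = 1.650947 × 0.394003 = 0.65048.
CI: 2.083 ± 0.65048 → (1.433, 2.733).
With 90% confidence, each one-unit increase in daily sodium intake is associated with a change of between 1.433 and 2.733 mmHg in systolic blood pressure.

(1.433, 2.733)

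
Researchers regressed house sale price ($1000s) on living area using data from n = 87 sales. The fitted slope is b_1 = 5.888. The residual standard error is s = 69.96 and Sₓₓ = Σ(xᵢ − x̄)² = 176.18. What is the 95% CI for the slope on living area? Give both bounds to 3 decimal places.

(-4.592, 16.368)

SE(b_1) = s/√Sₓₓ = 69.96/√176.18 = 5.27074.
df = n − 2 = 85.
t* = t_{0.025, 85} = 1.988268.
Margin = t* × SE = 1.988268 × 5.27074 = 10.47964.
CI: 5.888 ± 10.47964 → (-4.592, 16.368).
With 95% confidence, each one-unit increase in living area is associated with a change of between -4.592 and 16.368 $1000s in house sale price.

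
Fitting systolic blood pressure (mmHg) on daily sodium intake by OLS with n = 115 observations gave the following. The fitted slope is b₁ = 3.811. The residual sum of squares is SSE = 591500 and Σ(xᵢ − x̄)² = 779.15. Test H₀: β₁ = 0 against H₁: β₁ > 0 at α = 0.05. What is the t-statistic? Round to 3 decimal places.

MSE = SSE/(n − 2) = 591500/113 = 5234.51.
SE(b₁) = √(MSE/Sₓₓ) = √(5234.51/779.15) = 2.59196.
t = 3.811 / 2.59196 = 1.470.
df = n − 2 = 113.
One-sided p ≈ 0.0721, which is ≥ 0.05, so fail to reject H₀.
The data do not give significant evidence that the true slope on daily sodium intake is positive.

t = 1.470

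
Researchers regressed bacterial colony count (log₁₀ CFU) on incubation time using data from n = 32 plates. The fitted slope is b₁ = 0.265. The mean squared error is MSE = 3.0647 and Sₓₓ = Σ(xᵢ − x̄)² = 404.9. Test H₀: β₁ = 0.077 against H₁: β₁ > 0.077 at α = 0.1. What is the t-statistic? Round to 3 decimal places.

SE(b₁) = √(MSE/Sₓₓ) = √(3.0647/404.9) = 0.0870002.
t = (0.265 − 0.077) / 0.0870002 = 2.161.
df = n − 2 = 30.
One-sided p ≈ 0.0194, which is < 0.1, so reject H₀.
There is evidence that the true slope on incubation time exceeds 0.077 log₁₀ CFU per unit.

t = 2.161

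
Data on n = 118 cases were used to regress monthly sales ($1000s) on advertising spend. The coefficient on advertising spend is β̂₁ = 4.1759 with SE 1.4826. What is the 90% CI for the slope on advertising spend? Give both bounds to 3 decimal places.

(1.718, 6.634)

df = n − 2 = 118 − 2 = 116.
t* = t_{0.05, 116} = 1.658096.
Margin = t* × SE = 1.658096 × 1.4826 = 2.45829.
CI: 4.1759 ± 2.45829 → (1.718, 6.634).
With 90% confidence, each one-unit increase in advertising spend is associated with a change of between 1.718 and 6.634 $1000s in monthly sales.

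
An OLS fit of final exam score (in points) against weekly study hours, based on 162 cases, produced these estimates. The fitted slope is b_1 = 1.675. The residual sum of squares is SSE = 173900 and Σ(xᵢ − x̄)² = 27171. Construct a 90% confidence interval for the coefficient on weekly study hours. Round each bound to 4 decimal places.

MSE = SSE/(n − 2) = 173900/160 = 1086.88.
SE(b_1) = √(MSE/Sₓₓ) = √(1086.88/27171) = 0.200003.
df = n − 2 = 160.
t* = t_{0.05, 160} = 1.654433.
Margin = t* × SE = 1.654433 × 0.200003 = 0.330892.
CI: 1.675 ± 0.330892 → (1.3441, 2.0059).
With 90% confidence, each one-unit increase in weekly study hours is associated with a change of between 1.3441 and 2.0059 points in final exam score.

(1.3441, 2.0059)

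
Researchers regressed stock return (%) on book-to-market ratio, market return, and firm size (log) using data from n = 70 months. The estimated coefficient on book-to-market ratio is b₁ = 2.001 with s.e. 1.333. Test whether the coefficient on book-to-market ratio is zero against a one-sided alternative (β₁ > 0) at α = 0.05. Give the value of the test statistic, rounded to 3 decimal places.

t = 1.501

H₀: β₁ = 0 vs H₁: β₁ > 0.
t = (b₁ − β₁⁰)/SE = 2.001 / 1.333 = 1.501.
df = n − k − 1 = 70 − 3 − 1 = 66.
One-sided p ≈ 0.0690, which is ≥ 0.05, so fail to reject H₀.
The data do not give significant evidence that the true slope on book-to-market ratio is positive, holding the other predictors fixed.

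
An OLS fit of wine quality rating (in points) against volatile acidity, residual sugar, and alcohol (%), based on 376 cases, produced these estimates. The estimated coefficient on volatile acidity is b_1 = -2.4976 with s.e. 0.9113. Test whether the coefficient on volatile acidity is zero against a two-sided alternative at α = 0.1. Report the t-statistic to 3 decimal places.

t = -2.741

H₀: β₁ = 0 vs H₁: β₁ ≠ 0.
t = (b_1 − β₁⁰)/SE = -2.4976 / 0.9113 = -2.741.
df = n − k − 1 = 376 − 3 − 1 = 372.
Two-sided p ≈ 0.0064, which is < 0.1, so reject H₀.
There is evidence that volatile acidity is associated with wine quality rating, holding the other predictors fixed.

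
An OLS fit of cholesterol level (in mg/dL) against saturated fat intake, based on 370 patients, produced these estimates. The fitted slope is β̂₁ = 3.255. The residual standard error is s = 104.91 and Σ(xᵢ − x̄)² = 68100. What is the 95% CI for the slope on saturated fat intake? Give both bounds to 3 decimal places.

SE(β̂₁) = s/√Sₓₓ = 104.91/√68100 = 0.402016.
df = n − 2 = 368.
t* = t_{0.025, 368} = 1.966431.
Margin = t* × SE = 1.966431 × 0.402016 = 0.79054.
CI: 3.255 ± 0.79054 → (2.464, 4.046).
With 95% confidence, each one-unit increase in saturated fat intake is associated with a change of between 2.464 and 4.046 mg/dL in cholesterol level.

(2.464, 4.046)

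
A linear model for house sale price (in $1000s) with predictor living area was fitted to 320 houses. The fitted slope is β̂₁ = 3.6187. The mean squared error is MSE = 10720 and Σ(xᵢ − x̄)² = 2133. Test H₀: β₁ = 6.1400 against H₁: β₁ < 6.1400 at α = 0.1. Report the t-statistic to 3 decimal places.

SE(β̂₁) = √(MSE/Sₓₓ) = √(10720/2133) = 2.24183.
t = (3.6187 − 6.1400) / 2.24183 = -1.125.
df = n − 2 = 318.
One-sided p ≈ 0.1308, which is ≥ 0.1, so fail to reject H₀.
The data do not give significant evidence that the true slope on living area is below 6.1400 $1000s per unit.

t = -1.125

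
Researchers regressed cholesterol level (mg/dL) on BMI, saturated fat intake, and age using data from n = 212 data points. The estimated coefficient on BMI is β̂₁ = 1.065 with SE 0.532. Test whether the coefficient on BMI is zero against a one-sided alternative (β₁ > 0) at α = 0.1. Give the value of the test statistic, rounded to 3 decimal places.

t = 2.002

H₀: β₁ = 0 vs H₁: β₁ > 0.
t = (β̂₁ − β₁⁰)/SE = 1.065 / 0.532 = 2.002.
df = n − k − 1 = 212 − 3 − 1 = 208.
One-sided p ≈ 0.0233, which is < 0.1, so reject H₀.
There is evidence that the true slope on BMI is positive, holding the other predictors fixed.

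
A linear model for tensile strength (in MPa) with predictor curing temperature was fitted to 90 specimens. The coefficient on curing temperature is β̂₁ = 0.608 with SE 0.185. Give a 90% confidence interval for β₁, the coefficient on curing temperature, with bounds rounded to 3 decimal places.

df = n − 2 = 90 − 2 = 88.
t* = t_{0.05, 88} = 1.662354.
Margin = t* × SE = 1.662354 × 0.185 = 0.30754.
CI: 0.608 ± 0.30754 → (0.300, 0.916).
With 90% confidence, each one-unit increase in curing temperature is associated with a change of between 0.300 and 0.916 MPa in tensile strength.

(0.300, 0.916)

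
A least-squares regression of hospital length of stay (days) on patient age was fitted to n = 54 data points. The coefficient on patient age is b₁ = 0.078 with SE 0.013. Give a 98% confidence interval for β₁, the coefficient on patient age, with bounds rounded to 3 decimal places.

df = n − 2 = 54 − 2 = 52.
t* = t_{0.01, 52} = 2.400225.
Margin = t* × SE = 2.400225 × 0.013 = 0.03120.
CI: 0.078 ± 0.03120 → (0.047, 0.109).
With 98% confidence, each one-unit increase in patient age is associated with a change of between 0.047 and 0.109 days in hospital length of stay.

(0.047, 0.109)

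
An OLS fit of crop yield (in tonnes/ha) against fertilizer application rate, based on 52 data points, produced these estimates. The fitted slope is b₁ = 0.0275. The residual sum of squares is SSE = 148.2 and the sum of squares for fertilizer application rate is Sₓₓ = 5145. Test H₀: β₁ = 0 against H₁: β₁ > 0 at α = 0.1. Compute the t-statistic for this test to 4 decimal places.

t = 1.1457

MSE = SSE/(n − 2) = 148.2/50 = 2.964.
SE(b₁) = √(MSE/Sₓₓ) = √(2.964/5145) = 0.0240019.
t = 0.0275 / 0.0240019 = 1.1457.
df = n − 2 = 50.
One-sided p ≈ 0.1287, which is ≥ 0.1, so fail to reject H₀.
The data do not give significant evidence that the true slope on fertilizer application rate is positive.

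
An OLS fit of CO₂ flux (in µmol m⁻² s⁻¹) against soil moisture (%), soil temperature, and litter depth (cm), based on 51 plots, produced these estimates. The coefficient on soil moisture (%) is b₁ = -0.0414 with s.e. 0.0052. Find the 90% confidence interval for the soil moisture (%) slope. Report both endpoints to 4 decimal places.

df = n − k − 1 = 51 − 3 − 1 = 47.
t* = t_{0.05, 47} = 1.677927.
Margin = t* × SE = 1.677927 × 0.0052 = 0.008725.
CI: -0.0414 ± 0.008725 → (-0.0501, -0.0327).
With 90% confidence, each one-unit increase in soil moisture (%) is associated with a change of between -0.0501 and -0.0327 µmol m⁻² s⁻¹ in CO₂ flux, holding the other predictors fixed.

(-0.0501, -0.0327)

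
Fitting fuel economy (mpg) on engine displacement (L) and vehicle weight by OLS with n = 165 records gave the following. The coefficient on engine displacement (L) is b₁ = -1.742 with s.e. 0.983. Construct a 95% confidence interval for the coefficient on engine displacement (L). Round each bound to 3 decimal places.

(-3.683, 0.199)

df = n − k − 1 = 165 − 2 − 1 = 162.
t* = t_{0.025, 162} = 1.974716.
Margin = t* × SE = 1.974716 × 0.983 = 1.94115.
CI: -1.742 ± 1.94115 → (-3.683, 0.199).
With 95% confidence, each one-unit increase in engine displacement (L) is associated with a change of between -3.683 and 0.199 mpg in fuel economy, holding the other predictors fixed.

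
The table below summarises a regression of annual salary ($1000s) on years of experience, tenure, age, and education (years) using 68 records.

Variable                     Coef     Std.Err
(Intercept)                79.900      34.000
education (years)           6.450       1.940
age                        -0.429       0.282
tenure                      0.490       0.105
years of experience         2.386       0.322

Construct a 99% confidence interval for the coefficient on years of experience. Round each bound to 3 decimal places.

(1.531, 3.241)

Read off: b = 2.386, SE = 0.322 for years of experience.
df = n − k − 1 = 68 − 4 − 1 = 63.
t* = t_{0.005, 63} = 2.656145.
Margin = t* × SE = 2.656145 × 0.322 = 0.85528.
CI: 2.386 ± 0.85528 → (1.531, 3.241).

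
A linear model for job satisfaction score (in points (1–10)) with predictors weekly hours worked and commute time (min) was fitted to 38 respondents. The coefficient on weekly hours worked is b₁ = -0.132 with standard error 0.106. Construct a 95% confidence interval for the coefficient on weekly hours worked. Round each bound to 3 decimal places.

(-0.347, 0.083)

df = n − k − 1 = 38 − 2 − 1 = 35.
t* = t_{0.025, 35} = 2.030108.
Margin = t* × SE = 2.030108 × 0.106 = 0.21519.
CI: -0.132 ± 0.21519 → (-0.347, 0.083).
With 95% confidence, each one-unit increase in weekly hours worked is associated with a change of between -0.347 and 0.083 points (1–10) in job satisfaction score, holding the other predictors fixed.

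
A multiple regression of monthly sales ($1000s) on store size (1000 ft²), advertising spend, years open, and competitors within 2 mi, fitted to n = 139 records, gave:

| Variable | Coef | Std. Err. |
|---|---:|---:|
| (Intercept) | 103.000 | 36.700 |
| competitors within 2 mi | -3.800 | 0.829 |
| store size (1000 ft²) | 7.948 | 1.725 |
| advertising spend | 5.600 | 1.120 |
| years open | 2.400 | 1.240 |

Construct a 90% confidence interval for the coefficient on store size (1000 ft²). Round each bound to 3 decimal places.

Read off: b = 7.948, SE = 1.725 for store size (1000 ft²).
df = n − k − 1 = 139 − 4 − 1 = 134.
t* = t_{0.05, 134} = 1.656305.
Margin = t* × SE = 1.656305 × 1.725 = 2.85713.
CI: 7.948 ± 2.85713 → (5.091, 10.805).

(5.091, 10.805)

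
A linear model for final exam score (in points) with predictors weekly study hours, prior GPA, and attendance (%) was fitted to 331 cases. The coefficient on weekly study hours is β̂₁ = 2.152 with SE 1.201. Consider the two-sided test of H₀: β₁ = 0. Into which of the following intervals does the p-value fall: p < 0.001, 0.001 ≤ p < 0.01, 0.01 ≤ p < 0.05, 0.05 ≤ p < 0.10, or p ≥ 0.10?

t = 2.152 / 1.201 = 1.792.
df = n − k − 1 = 331 − 3 − 1 = 327.
Two-sided p = 2·P(T_{327} > |t|) ≈ 0.0741.
So 0.05 ≤ p < 0.10.

0.05 ≤ p < 0.10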